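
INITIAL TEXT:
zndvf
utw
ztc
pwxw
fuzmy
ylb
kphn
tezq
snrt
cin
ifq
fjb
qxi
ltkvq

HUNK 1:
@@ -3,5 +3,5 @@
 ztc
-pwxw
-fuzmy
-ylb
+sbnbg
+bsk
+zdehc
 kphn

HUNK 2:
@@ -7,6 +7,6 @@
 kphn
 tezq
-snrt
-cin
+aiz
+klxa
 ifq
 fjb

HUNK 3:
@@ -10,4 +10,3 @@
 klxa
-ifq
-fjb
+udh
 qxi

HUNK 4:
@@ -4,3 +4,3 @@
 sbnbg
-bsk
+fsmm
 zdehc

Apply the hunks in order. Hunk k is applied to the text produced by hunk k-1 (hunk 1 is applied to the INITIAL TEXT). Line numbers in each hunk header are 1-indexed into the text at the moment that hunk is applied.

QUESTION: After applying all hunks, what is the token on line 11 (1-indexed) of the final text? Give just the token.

Hunk 1: at line 3 remove [pwxw,fuzmy,ylb] add [sbnbg,bsk,zdehc] -> 14 lines: zndvf utw ztc sbnbg bsk zdehc kphn tezq snrt cin ifq fjb qxi ltkvq
Hunk 2: at line 7 remove [snrt,cin] add [aiz,klxa] -> 14 lines: zndvf utw ztc sbnbg bsk zdehc kphn tezq aiz klxa ifq fjb qxi ltkvq
Hunk 3: at line 10 remove [ifq,fjb] add [udh] -> 13 lines: zndvf utw ztc sbnbg bsk zdehc kphn tezq aiz klxa udh qxi ltkvq
Hunk 4: at line 4 remove [bsk] add [fsmm] -> 13 lines: zndvf utw ztc sbnbg fsmm zdehc kphn tezq aiz klxa udh qxi ltkvq
Final line 11: udh

Answer: udh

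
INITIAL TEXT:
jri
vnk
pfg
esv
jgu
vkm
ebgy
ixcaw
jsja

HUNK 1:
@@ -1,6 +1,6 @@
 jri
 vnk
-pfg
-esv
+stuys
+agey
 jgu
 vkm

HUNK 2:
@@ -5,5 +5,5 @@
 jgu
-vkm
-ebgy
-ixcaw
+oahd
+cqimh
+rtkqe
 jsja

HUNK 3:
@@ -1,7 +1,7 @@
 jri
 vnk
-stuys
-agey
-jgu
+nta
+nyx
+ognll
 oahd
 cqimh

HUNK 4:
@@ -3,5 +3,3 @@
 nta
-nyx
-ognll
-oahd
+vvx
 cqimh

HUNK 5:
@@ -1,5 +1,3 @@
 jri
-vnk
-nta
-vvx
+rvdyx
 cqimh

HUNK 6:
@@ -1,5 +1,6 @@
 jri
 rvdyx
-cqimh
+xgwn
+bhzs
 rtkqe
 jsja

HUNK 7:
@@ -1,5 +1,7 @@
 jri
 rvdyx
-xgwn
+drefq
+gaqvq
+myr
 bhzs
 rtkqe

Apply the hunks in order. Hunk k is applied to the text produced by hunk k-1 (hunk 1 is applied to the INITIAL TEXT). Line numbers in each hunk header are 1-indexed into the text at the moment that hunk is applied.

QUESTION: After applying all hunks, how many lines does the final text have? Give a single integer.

Answer: 8

Derivation:
Hunk 1: at line 1 remove [pfg,esv] add [stuys,agey] -> 9 lines: jri vnk stuys agey jgu vkm ebgy ixcaw jsja
Hunk 2: at line 5 remove [vkm,ebgy,ixcaw] add [oahd,cqimh,rtkqe] -> 9 lines: jri vnk stuys agey jgu oahd cqimh rtkqe jsja
Hunk 3: at line 1 remove [stuys,agey,jgu] add [nta,nyx,ognll] -> 9 lines: jri vnk nta nyx ognll oahd cqimh rtkqe jsja
Hunk 4: at line 3 remove [nyx,ognll,oahd] add [vvx] -> 7 lines: jri vnk nta vvx cqimh rtkqe jsja
Hunk 5: at line 1 remove [vnk,nta,vvx] add [rvdyx] -> 5 lines: jri rvdyx cqimh rtkqe jsja
Hunk 6: at line 1 remove [cqimh] add [xgwn,bhzs] -> 6 lines: jri rvdyx xgwn bhzs rtkqe jsja
Hunk 7: at line 1 remove [xgwn] add [drefq,gaqvq,myr] -> 8 lines: jri rvdyx drefq gaqvq myr bhzs rtkqe jsja
Final line count: 8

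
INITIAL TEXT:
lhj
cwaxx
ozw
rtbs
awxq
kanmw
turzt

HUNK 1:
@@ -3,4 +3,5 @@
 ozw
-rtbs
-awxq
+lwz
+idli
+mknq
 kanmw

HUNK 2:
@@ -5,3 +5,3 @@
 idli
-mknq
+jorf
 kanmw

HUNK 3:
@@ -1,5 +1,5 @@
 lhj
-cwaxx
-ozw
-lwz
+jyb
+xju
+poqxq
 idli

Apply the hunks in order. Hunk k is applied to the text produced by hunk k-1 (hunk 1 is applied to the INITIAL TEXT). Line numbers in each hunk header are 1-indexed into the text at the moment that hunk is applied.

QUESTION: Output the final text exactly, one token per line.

Hunk 1: at line 3 remove [rtbs,awxq] add [lwz,idli,mknq] -> 8 lines: lhj cwaxx ozw lwz idli mknq kanmw turzt
Hunk 2: at line 5 remove [mknq] add [jorf] -> 8 lines: lhj cwaxx ozw lwz idli jorf kanmw turzt
Hunk 3: at line 1 remove [cwaxx,ozw,lwz] add [jyb,xju,poqxq] -> 8 lines: lhj jyb xju poqxq idli jorf kanmw turzt

Answer: lhj
jyb
xju
poqxq
idli
jorf
kanmw
turzt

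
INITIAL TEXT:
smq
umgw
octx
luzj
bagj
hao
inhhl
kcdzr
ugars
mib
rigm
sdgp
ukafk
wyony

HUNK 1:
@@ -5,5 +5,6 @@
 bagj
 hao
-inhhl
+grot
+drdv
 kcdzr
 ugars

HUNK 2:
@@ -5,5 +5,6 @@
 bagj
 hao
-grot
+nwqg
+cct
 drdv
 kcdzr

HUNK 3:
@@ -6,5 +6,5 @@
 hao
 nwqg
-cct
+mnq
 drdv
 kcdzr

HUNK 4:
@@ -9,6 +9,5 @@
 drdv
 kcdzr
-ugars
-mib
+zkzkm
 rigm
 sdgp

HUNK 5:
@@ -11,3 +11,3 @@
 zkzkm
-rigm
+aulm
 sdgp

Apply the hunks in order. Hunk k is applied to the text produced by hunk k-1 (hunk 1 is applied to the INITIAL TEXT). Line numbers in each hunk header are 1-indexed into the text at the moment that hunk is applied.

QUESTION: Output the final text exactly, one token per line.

Hunk 1: at line 5 remove [inhhl] add [grot,drdv] -> 15 lines: smq umgw octx luzj bagj hao grot drdv kcdzr ugars mib rigm sdgp ukafk wyony
Hunk 2: at line 5 remove [grot] add [nwqg,cct] -> 16 lines: smq umgw octx luzj bagj hao nwqg cct drdv kcdzr ugars mib rigm sdgp ukafk wyony
Hunk 3: at line 6 remove [cct] add [mnq] -> 16 lines: smq umgw octx luzj bagj hao nwqg mnq drdv kcdzr ugars mib rigm sdgp ukafk wyony
Hunk 4: at line 9 remove [ugars,mib] add [zkzkm] -> 15 lines: smq umgw octx luzj bagj hao nwqg mnq drdv kcdzr zkzkm rigm sdgp ukafk wyony
Hunk 5: at line 11 remove [rigm] add [aulm] -> 15 lines: smq umgw octx luzj bagj hao nwqg mnq drdv kcdzr zkzkm aulm sdgp ukafk wyony

Answer: smq
umgw
octx
luzj
bagj
hao
nwqg
mnq
drdv
kcdzr
zkzkm
aulm
sdgp
ukafk
wyony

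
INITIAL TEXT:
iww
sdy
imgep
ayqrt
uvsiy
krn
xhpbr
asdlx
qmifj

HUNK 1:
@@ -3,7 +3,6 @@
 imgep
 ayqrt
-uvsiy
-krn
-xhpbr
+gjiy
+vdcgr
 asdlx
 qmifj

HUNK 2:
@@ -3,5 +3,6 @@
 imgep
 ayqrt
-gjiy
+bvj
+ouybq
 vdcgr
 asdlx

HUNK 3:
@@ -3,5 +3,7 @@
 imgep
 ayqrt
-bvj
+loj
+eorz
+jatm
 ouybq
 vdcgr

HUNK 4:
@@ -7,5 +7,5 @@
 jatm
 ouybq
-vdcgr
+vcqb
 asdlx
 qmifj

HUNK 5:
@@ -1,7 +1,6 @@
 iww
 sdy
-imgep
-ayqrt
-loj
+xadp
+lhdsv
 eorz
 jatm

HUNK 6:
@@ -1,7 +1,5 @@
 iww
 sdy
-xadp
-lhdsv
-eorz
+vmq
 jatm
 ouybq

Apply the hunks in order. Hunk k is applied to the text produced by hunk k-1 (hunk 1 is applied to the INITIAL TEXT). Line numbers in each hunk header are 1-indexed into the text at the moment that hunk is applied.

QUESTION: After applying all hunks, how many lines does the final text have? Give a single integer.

Answer: 8

Derivation:
Hunk 1: at line 3 remove [uvsiy,krn,xhpbr] add [gjiy,vdcgr] -> 8 lines: iww sdy imgep ayqrt gjiy vdcgr asdlx qmifj
Hunk 2: at line 3 remove [gjiy] add [bvj,ouybq] -> 9 lines: iww sdy imgep ayqrt bvj ouybq vdcgr asdlx qmifj
Hunk 3: at line 3 remove [bvj] add [loj,eorz,jatm] -> 11 lines: iww sdy imgep ayqrt loj eorz jatm ouybq vdcgr asdlx qmifj
Hunk 4: at line 7 remove [vdcgr] add [vcqb] -> 11 lines: iww sdy imgep ayqrt loj eorz jatm ouybq vcqb asdlx qmifj
Hunk 5: at line 1 remove [imgep,ayqrt,loj] add [xadp,lhdsv] -> 10 lines: iww sdy xadp lhdsv eorz jatm ouybq vcqb asdlx qmifj
Hunk 6: at line 1 remove [xadp,lhdsv,eorz] add [vmq] -> 8 lines: iww sdy vmq jatm ouybq vcqb asdlx qmifj
Final line count: 8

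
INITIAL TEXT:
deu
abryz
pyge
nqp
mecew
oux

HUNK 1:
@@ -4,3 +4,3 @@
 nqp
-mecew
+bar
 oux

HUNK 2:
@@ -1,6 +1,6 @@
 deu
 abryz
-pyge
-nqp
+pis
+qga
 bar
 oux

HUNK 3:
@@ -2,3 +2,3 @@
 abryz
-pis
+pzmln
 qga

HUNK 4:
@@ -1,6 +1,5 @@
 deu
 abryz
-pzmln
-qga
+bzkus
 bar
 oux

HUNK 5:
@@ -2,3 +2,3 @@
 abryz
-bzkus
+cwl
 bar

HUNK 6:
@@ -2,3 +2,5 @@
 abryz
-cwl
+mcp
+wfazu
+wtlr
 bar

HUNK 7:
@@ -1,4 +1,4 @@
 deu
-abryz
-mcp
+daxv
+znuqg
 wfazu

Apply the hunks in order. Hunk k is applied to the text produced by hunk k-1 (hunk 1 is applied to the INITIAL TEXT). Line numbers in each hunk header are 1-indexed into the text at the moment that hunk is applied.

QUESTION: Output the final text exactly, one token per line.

Hunk 1: at line 4 remove [mecew] add [bar] -> 6 lines: deu abryz pyge nqp bar oux
Hunk 2: at line 1 remove [pyge,nqp] add [pis,qga] -> 6 lines: deu abryz pis qga bar oux
Hunk 3: at line 2 remove [pis] add [pzmln] -> 6 lines: deu abryz pzmln qga bar oux
Hunk 4: at line 1 remove [pzmln,qga] add [bzkus] -> 5 lines: deu abryz bzkus bar oux
Hunk 5: at line 2 remove [bzkus] add [cwl] -> 5 lines: deu abryz cwl bar oux
Hunk 6: at line 2 remove [cwl] add [mcp,wfazu,wtlr] -> 7 lines: deu abryz mcp wfazu wtlr bar oux
Hunk 7: at line 1 remove [abryz,mcp] add [daxv,znuqg] -> 7 lines: deu daxv znuqg wfazu wtlr bar oux

Answer: deu
daxv
znuqg
wfazu
wtlr
bar
oux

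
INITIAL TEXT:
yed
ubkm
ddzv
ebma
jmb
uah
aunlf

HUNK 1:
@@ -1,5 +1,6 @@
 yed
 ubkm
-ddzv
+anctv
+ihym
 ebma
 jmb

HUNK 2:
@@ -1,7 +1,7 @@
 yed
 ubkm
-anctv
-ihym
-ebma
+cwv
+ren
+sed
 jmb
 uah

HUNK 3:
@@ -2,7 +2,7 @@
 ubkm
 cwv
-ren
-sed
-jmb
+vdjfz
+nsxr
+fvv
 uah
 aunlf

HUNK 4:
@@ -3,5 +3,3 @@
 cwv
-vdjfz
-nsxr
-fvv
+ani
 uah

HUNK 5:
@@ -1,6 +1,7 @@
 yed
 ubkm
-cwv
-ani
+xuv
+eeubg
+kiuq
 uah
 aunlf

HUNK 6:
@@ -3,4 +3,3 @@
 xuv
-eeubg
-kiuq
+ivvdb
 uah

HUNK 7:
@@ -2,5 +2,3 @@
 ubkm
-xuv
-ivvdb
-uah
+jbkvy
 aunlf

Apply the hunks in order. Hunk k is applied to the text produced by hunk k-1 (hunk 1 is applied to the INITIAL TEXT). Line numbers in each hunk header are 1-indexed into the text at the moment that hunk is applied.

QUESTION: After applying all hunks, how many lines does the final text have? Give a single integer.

Answer: 4

Derivation:
Hunk 1: at line 1 remove [ddzv] add [anctv,ihym] -> 8 lines: yed ubkm anctv ihym ebma jmb uah aunlf
Hunk 2: at line 1 remove [anctv,ihym,ebma] add [cwv,ren,sed] -> 8 lines: yed ubkm cwv ren sed jmb uah aunlf
Hunk 3: at line 2 remove [ren,sed,jmb] add [vdjfz,nsxr,fvv] -> 8 lines: yed ubkm cwv vdjfz nsxr fvv uah aunlf
Hunk 4: at line 3 remove [vdjfz,nsxr,fvv] add [ani] -> 6 lines: yed ubkm cwv ani uah aunlf
Hunk 5: at line 1 remove [cwv,ani] add [xuv,eeubg,kiuq] -> 7 lines: yed ubkm xuv eeubg kiuq uah aunlf
Hunk 6: at line 3 remove [eeubg,kiuq] add [ivvdb] -> 6 lines: yed ubkm xuv ivvdb uah aunlf
Hunk 7: at line 2 remove [xuv,ivvdb,uah] add [jbkvy] -> 4 lines: yed ubkm jbkvy aunlf
Final line count: 4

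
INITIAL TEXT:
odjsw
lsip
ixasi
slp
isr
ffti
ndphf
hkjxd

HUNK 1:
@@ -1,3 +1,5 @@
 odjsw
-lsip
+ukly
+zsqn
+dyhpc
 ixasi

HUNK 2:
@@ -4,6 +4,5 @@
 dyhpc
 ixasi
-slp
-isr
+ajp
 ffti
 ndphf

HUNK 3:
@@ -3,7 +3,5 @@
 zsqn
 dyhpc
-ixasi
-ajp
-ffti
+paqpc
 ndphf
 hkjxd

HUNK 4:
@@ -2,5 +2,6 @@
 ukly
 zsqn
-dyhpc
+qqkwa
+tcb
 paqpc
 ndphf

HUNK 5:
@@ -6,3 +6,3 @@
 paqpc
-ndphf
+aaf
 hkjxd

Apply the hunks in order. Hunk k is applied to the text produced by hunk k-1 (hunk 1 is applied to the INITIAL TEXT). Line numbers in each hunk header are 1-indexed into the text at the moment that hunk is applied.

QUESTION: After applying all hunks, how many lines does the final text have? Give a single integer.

Answer: 8

Derivation:
Hunk 1: at line 1 remove [lsip] add [ukly,zsqn,dyhpc] -> 10 lines: odjsw ukly zsqn dyhpc ixasi slp isr ffti ndphf hkjxd
Hunk 2: at line 4 remove [slp,isr] add [ajp] -> 9 lines: odjsw ukly zsqn dyhpc ixasi ajp ffti ndphf hkjxd
Hunk 3: at line 3 remove [ixasi,ajp,ffti] add [paqpc] -> 7 lines: odjsw ukly zsqn dyhpc paqpc ndphf hkjxd
Hunk 4: at line 2 remove [dyhpc] add [qqkwa,tcb] -> 8 lines: odjsw ukly zsqn qqkwa tcb paqpc ndphf hkjxd
Hunk 5: at line 6 remove [ndphf] add [aaf] -> 8 lines: odjsw ukly zsqn qqkwa tcb paqpc aaf hkjxd
Final line count: 8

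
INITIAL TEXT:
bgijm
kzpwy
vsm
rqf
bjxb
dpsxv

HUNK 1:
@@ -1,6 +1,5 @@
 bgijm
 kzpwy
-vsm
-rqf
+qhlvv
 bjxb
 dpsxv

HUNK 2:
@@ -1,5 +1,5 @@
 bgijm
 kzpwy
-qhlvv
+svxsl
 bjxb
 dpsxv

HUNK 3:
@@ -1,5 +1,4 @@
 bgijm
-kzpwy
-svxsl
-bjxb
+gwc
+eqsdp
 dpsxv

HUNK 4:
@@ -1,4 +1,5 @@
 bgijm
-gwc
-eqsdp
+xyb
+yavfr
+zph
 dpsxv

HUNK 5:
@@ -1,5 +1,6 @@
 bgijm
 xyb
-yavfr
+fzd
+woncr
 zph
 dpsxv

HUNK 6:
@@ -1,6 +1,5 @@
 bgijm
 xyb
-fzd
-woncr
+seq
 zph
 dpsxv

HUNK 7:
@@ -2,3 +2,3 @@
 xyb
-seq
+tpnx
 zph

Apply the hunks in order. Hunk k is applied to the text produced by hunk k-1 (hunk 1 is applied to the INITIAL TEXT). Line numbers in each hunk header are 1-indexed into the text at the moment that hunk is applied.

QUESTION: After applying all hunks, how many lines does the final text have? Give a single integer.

Answer: 5

Derivation:
Hunk 1: at line 1 remove [vsm,rqf] add [qhlvv] -> 5 lines: bgijm kzpwy qhlvv bjxb dpsxv
Hunk 2: at line 1 remove [qhlvv] add [svxsl] -> 5 lines: bgijm kzpwy svxsl bjxb dpsxv
Hunk 3: at line 1 remove [kzpwy,svxsl,bjxb] add [gwc,eqsdp] -> 4 lines: bgijm gwc eqsdp dpsxv
Hunk 4: at line 1 remove [gwc,eqsdp] add [xyb,yavfr,zph] -> 5 lines: bgijm xyb yavfr zph dpsxv
Hunk 5: at line 1 remove [yavfr] add [fzd,woncr] -> 6 lines: bgijm xyb fzd woncr zph dpsxv
Hunk 6: at line 1 remove [fzd,woncr] add [seq] -> 5 lines: bgijm xyb seq zph dpsxv
Hunk 7: at line 2 remove [seq] add [tpnx] -> 5 lines: bgijm xyb tpnx zph dpsxv
Final line count: 5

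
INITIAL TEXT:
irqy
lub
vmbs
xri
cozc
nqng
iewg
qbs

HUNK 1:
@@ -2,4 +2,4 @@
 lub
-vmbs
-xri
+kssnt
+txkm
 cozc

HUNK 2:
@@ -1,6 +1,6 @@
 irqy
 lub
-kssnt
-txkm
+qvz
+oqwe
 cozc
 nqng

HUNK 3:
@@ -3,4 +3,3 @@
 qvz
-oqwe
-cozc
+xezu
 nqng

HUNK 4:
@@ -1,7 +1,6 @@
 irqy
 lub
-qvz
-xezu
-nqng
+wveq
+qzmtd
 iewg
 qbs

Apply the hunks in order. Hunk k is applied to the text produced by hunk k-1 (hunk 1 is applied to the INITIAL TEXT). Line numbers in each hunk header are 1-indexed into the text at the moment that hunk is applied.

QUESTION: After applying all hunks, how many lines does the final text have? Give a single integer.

Hunk 1: at line 2 remove [vmbs,xri] add [kssnt,txkm] -> 8 lines: irqy lub kssnt txkm cozc nqng iewg qbs
Hunk 2: at line 1 remove [kssnt,txkm] add [qvz,oqwe] -> 8 lines: irqy lub qvz oqwe cozc nqng iewg qbs
Hunk 3: at line 3 remove [oqwe,cozc] add [xezu] -> 7 lines: irqy lub qvz xezu nqng iewg qbs
Hunk 4: at line 1 remove [qvz,xezu,nqng] add [wveq,qzmtd] -> 6 lines: irqy lub wveq qzmtd iewg qbs
Final line count: 6

Answer: 6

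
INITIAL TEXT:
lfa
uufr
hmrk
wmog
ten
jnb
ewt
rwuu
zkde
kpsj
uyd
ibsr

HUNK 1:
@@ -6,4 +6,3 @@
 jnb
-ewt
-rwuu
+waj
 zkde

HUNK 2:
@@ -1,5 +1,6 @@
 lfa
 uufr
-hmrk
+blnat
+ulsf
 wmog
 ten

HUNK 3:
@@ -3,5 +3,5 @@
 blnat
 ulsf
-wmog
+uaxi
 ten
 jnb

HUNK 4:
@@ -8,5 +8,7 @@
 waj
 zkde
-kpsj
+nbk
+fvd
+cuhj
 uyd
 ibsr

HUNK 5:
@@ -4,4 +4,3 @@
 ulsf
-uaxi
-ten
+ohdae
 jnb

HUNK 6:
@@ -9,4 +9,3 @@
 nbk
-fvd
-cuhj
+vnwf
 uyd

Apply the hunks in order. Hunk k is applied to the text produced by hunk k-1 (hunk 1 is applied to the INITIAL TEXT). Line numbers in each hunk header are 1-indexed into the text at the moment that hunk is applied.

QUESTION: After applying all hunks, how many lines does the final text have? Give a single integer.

Answer: 12

Derivation:
Hunk 1: at line 6 remove [ewt,rwuu] add [waj] -> 11 lines: lfa uufr hmrk wmog ten jnb waj zkde kpsj uyd ibsr
Hunk 2: at line 1 remove [hmrk] add [blnat,ulsf] -> 12 lines: lfa uufr blnat ulsf wmog ten jnb waj zkde kpsj uyd ibsr
Hunk 3: at line 3 remove [wmog] add [uaxi] -> 12 lines: lfa uufr blnat ulsf uaxi ten jnb waj zkde kpsj uyd ibsr
Hunk 4: at line 8 remove [kpsj] add [nbk,fvd,cuhj] -> 14 lines: lfa uufr blnat ulsf uaxi ten jnb waj zkde nbk fvd cuhj uyd ibsr
Hunk 5: at line 4 remove [uaxi,ten] add [ohdae] -> 13 lines: lfa uufr blnat ulsf ohdae jnb waj zkde nbk fvd cuhj uyd ibsr
Hunk 6: at line 9 remove [fvd,cuhj] add [vnwf] -> 12 lines: lfa uufr blnat ulsf ohdae jnb waj zkde nbk vnwf uyd ibsr
Final line count: 12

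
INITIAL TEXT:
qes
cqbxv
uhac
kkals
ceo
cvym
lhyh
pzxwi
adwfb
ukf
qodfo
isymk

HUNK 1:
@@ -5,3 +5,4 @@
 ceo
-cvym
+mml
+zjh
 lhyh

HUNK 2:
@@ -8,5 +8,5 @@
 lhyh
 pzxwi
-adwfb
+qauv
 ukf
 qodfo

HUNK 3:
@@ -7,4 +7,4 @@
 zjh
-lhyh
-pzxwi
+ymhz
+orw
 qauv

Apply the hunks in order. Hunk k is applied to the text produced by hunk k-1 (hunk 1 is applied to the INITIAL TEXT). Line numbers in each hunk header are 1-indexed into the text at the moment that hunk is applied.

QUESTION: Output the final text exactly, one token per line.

Hunk 1: at line 5 remove [cvym] add [mml,zjh] -> 13 lines: qes cqbxv uhac kkals ceo mml zjh lhyh pzxwi adwfb ukf qodfo isymk
Hunk 2: at line 8 remove [adwfb] add [qauv] -> 13 lines: qes cqbxv uhac kkals ceo mml zjh lhyh pzxwi qauv ukf qodfo isymk
Hunk 3: at line 7 remove [lhyh,pzxwi] add [ymhz,orw] -> 13 lines: qes cqbxv uhac kkals ceo mml zjh ymhz orw qauv ukf qodfo isymk

Answer: qes
cqbxv
uhac
kkals
ceo
mml
zjh
ymhz
orw
qauv
ukf
qodfo
isymk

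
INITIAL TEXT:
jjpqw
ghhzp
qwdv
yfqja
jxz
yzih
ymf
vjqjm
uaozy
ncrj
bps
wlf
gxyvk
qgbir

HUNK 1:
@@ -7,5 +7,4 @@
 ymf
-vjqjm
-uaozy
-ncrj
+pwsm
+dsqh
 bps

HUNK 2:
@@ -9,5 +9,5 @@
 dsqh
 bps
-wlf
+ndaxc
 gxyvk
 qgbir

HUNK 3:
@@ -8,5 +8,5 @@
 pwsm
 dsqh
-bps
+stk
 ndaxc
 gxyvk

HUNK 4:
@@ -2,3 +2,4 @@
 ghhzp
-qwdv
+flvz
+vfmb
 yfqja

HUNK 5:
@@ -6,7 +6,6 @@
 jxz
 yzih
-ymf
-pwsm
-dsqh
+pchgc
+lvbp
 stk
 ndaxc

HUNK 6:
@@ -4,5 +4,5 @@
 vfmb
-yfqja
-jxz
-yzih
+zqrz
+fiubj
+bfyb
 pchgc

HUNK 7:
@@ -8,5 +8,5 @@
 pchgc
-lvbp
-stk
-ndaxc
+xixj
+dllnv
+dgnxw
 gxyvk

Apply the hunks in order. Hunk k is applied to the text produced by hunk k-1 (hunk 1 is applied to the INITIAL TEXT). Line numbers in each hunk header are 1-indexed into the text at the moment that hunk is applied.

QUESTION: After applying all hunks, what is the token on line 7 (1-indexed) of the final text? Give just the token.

Answer: bfyb

Derivation:
Hunk 1: at line 7 remove [vjqjm,uaozy,ncrj] add [pwsm,dsqh] -> 13 lines: jjpqw ghhzp qwdv yfqja jxz yzih ymf pwsm dsqh bps wlf gxyvk qgbir
Hunk 2: at line 9 remove [wlf] add [ndaxc] -> 13 lines: jjpqw ghhzp qwdv yfqja jxz yzih ymf pwsm dsqh bps ndaxc gxyvk qgbir
Hunk 3: at line 8 remove [bps] add [stk] -> 13 lines: jjpqw ghhzp qwdv yfqja jxz yzih ymf pwsm dsqh stk ndaxc gxyvk qgbir
Hunk 4: at line 2 remove [qwdv] add [flvz,vfmb] -> 14 lines: jjpqw ghhzp flvz vfmb yfqja jxz yzih ymf pwsm dsqh stk ndaxc gxyvk qgbir
Hunk 5: at line 6 remove [ymf,pwsm,dsqh] add [pchgc,lvbp] -> 13 lines: jjpqw ghhzp flvz vfmb yfqja jxz yzih pchgc lvbp stk ndaxc gxyvk qgbir
Hunk 6: at line 4 remove [yfqja,jxz,yzih] add [zqrz,fiubj,bfyb] -> 13 lines: jjpqw ghhzp flvz vfmb zqrz fiubj bfyb pchgc lvbp stk ndaxc gxyvk qgbir
Hunk 7: at line 8 remove [lvbp,stk,ndaxc] add [xixj,dllnv,dgnxw] -> 13 lines: jjpqw ghhzp flvz vfmb zqrz fiubj bfyb pchgc xixj dllnv dgnxw gxyvk qgbir
Final line 7: bfyb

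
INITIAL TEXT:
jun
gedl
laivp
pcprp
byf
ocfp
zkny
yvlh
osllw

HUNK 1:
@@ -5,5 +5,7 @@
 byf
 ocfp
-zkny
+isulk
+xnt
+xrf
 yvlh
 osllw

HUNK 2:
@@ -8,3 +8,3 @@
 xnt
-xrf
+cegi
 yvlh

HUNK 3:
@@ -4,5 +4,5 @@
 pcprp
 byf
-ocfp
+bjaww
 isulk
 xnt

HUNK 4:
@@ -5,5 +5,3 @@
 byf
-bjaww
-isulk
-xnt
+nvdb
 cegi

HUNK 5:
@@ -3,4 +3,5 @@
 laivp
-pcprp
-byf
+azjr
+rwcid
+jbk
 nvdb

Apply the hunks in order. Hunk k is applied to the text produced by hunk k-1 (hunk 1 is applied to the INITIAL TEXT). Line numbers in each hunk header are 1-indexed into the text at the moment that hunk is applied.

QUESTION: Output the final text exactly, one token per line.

Hunk 1: at line 5 remove [zkny] add [isulk,xnt,xrf] -> 11 lines: jun gedl laivp pcprp byf ocfp isulk xnt xrf yvlh osllw
Hunk 2: at line 8 remove [xrf] add [cegi] -> 11 lines: jun gedl laivp pcprp byf ocfp isulk xnt cegi yvlh osllw
Hunk 3: at line 4 remove [ocfp] add [bjaww] -> 11 lines: jun gedl laivp pcprp byf bjaww isulk xnt cegi yvlh osllw
Hunk 4: at line 5 remove [bjaww,isulk,xnt] add [nvdb] -> 9 lines: jun gedl laivp pcprp byf nvdb cegi yvlh osllw
Hunk 5: at line 3 remove [pcprp,byf] add [azjr,rwcid,jbk] -> 10 lines: jun gedl laivp azjr rwcid jbk nvdb cegi yvlh osllw

Answer: jun
gedl
laivp
azjr
rwcid
jbk
nvdb
cegi
yvlh
osllw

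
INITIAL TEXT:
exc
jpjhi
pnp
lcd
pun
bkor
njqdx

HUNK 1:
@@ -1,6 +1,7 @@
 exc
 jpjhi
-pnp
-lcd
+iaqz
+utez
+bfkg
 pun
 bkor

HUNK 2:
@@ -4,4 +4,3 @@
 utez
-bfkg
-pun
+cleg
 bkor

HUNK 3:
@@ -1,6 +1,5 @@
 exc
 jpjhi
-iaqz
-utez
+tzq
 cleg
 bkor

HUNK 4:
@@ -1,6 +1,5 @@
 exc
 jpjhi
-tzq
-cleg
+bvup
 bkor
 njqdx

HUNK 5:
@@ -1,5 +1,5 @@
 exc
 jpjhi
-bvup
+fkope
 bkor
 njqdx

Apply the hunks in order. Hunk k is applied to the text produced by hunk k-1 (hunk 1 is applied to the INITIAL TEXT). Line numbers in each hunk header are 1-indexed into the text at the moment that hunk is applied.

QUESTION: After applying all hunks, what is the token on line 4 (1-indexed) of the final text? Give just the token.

Hunk 1: at line 1 remove [pnp,lcd] add [iaqz,utez,bfkg] -> 8 lines: exc jpjhi iaqz utez bfkg pun bkor njqdx
Hunk 2: at line 4 remove [bfkg,pun] add [cleg] -> 7 lines: exc jpjhi iaqz utez cleg bkor njqdx
Hunk 3: at line 1 remove [iaqz,utez] add [tzq] -> 6 lines: exc jpjhi tzq cleg bkor njqdx
Hunk 4: at line 1 remove [tzq,cleg] add [bvup] -> 5 lines: exc jpjhi bvup bkor njqdx
Hunk 5: at line 1 remove [bvup] add [fkope] -> 5 lines: exc jpjhi fkope bkor njqdx
Final line 4: bkor

Answer: bkor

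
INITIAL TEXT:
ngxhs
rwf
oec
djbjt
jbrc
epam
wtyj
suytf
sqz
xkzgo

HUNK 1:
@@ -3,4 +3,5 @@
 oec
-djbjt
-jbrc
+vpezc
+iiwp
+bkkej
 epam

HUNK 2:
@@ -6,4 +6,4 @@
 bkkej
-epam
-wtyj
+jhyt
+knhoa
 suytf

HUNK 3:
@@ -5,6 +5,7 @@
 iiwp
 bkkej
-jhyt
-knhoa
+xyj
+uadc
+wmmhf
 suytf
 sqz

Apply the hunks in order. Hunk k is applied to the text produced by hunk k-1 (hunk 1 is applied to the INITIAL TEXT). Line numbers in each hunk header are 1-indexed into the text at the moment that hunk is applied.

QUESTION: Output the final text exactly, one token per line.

Answer: ngxhs
rwf
oec
vpezc
iiwp
bkkej
xyj
uadc
wmmhf
suytf
sqz
xkzgo

Derivation:
Hunk 1: at line 3 remove [djbjt,jbrc] add [vpezc,iiwp,bkkej] -> 11 lines: ngxhs rwf oec vpezc iiwp bkkej epam wtyj suytf sqz xkzgo
Hunk 2: at line 6 remove [epam,wtyj] add [jhyt,knhoa] -> 11 lines: ngxhs rwf oec vpezc iiwp bkkej jhyt knhoa suytf sqz xkzgo
Hunk 3: at line 5 remove [jhyt,knhoa] add [xyj,uadc,wmmhf] -> 12 lines: ngxhs rwf oec vpezc iiwp bkkej xyj uadc wmmhf suytf sqz xkzgo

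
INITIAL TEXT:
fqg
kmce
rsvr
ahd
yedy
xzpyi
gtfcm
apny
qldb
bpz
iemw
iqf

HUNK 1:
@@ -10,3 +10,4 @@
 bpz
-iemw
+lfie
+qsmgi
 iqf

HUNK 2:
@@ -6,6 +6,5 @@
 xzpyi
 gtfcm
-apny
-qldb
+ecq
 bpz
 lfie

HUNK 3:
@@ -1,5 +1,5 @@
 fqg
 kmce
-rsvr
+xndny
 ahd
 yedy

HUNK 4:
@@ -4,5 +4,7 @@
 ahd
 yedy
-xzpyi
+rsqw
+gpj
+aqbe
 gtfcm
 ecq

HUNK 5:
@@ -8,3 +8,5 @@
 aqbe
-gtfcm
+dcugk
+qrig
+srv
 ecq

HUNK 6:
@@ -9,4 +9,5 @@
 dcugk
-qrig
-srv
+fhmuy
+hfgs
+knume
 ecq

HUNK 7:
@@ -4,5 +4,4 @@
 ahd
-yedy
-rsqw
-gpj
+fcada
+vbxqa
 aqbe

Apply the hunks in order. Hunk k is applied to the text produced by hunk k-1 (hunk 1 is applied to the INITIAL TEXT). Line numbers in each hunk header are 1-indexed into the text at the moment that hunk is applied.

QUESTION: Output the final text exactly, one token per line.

Hunk 1: at line 10 remove [iemw] add [lfie,qsmgi] -> 13 lines: fqg kmce rsvr ahd yedy xzpyi gtfcm apny qldb bpz lfie qsmgi iqf
Hunk 2: at line 6 remove [apny,qldb] add [ecq] -> 12 lines: fqg kmce rsvr ahd yedy xzpyi gtfcm ecq bpz lfie qsmgi iqf
Hunk 3: at line 1 remove [rsvr] add [xndny] -> 12 lines: fqg kmce xndny ahd yedy xzpyi gtfcm ecq bpz lfie qsmgi iqf
Hunk 4: at line 4 remove [xzpyi] add [rsqw,gpj,aqbe] -> 14 lines: fqg kmce xndny ahd yedy rsqw gpj aqbe gtfcm ecq bpz lfie qsmgi iqf
Hunk 5: at line 8 remove [gtfcm] add [dcugk,qrig,srv] -> 16 lines: fqg kmce xndny ahd yedy rsqw gpj aqbe dcugk qrig srv ecq bpz lfie qsmgi iqf
Hunk 6: at line 9 remove [qrig,srv] add [fhmuy,hfgs,knume] -> 17 lines: fqg kmce xndny ahd yedy rsqw gpj aqbe dcugk fhmuy hfgs knume ecq bpz lfie qsmgi iqf
Hunk 7: at line 4 remove [yedy,rsqw,gpj] add [fcada,vbxqa] -> 16 lines: fqg kmce xndny ahd fcada vbxqa aqbe dcugk fhmuy hfgs knume ecq bpz lfie qsmgi iqf

Answer: fqg
kmce
xndny
ahd
fcada
vbxqa
aqbe
dcugk
fhmuy
hfgs
knume
ecq
bpz
lfie
qsmgi
iqf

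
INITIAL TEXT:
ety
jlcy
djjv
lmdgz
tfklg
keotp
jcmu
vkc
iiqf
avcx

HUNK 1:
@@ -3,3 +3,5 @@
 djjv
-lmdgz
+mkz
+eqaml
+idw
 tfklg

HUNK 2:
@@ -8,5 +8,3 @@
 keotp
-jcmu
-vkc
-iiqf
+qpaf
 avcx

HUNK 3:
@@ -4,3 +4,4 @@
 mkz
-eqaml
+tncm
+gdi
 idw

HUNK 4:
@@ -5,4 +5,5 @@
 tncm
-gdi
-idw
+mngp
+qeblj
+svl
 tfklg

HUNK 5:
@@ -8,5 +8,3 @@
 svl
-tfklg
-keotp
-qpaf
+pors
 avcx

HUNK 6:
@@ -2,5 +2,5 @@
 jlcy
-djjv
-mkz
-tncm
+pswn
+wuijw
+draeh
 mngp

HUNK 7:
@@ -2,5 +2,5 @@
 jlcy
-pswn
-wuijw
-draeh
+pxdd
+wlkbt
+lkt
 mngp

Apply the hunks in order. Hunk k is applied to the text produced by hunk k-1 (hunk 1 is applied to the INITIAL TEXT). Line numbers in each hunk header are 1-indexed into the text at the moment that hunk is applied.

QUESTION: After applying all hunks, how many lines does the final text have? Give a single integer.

Answer: 10

Derivation:
Hunk 1: at line 3 remove [lmdgz] add [mkz,eqaml,idw] -> 12 lines: ety jlcy djjv mkz eqaml idw tfklg keotp jcmu vkc iiqf avcx
Hunk 2: at line 8 remove [jcmu,vkc,iiqf] add [qpaf] -> 10 lines: ety jlcy djjv mkz eqaml idw tfklg keotp qpaf avcx
Hunk 3: at line 4 remove [eqaml] add [tncm,gdi] -> 11 lines: ety jlcy djjv mkz tncm gdi idw tfklg keotp qpaf avcx
Hunk 4: at line 5 remove [gdi,idw] add [mngp,qeblj,svl] -> 12 lines: ety jlcy djjv mkz tncm mngp qeblj svl tfklg keotp qpaf avcx
Hunk 5: at line 8 remove [tfklg,keotp,qpaf] add [pors] -> 10 lines: ety jlcy djjv mkz tncm mngp qeblj svl pors avcx
Hunk 6: at line 2 remove [djjv,mkz,tncm] add [pswn,wuijw,draeh] -> 10 lines: ety jlcy pswn wuijw draeh mngp qeblj svl pors avcx
Hunk 7: at line 2 remove [pswn,wuijw,draeh] add [pxdd,wlkbt,lkt] -> 10 lines: ety jlcy pxdd wlkbt lkt mngp qeblj svl pors avcx
Final line count: 10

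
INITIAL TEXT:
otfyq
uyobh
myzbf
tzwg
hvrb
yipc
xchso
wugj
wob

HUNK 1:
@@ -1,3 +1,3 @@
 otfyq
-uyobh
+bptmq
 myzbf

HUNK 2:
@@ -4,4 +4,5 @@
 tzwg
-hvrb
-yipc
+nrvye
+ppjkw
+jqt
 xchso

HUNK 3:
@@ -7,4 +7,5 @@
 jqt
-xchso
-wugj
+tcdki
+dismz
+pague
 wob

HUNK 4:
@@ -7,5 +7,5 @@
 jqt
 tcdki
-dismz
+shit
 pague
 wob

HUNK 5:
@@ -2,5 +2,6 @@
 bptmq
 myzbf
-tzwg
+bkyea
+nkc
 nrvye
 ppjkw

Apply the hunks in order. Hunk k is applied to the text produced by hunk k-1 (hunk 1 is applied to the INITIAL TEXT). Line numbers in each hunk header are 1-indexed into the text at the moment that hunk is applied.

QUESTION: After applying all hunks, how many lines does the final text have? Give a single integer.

Hunk 1: at line 1 remove [uyobh] add [bptmq] -> 9 lines: otfyq bptmq myzbf tzwg hvrb yipc xchso wugj wob
Hunk 2: at line 4 remove [hvrb,yipc] add [nrvye,ppjkw,jqt] -> 10 lines: otfyq bptmq myzbf tzwg nrvye ppjkw jqt xchso wugj wob
Hunk 3: at line 7 remove [xchso,wugj] add [tcdki,dismz,pague] -> 11 lines: otfyq bptmq myzbf tzwg nrvye ppjkw jqt tcdki dismz pague wob
Hunk 4: at line 7 remove [dismz] add [shit] -> 11 lines: otfyq bptmq myzbf tzwg nrvye ppjkw jqt tcdki shit pague wob
Hunk 5: at line 2 remove [tzwg] add [bkyea,nkc] -> 12 lines: otfyq bptmq myzbf bkyea nkc nrvye ppjkw jqt tcdki shit pague wob
Final line count: 12

Answer: 12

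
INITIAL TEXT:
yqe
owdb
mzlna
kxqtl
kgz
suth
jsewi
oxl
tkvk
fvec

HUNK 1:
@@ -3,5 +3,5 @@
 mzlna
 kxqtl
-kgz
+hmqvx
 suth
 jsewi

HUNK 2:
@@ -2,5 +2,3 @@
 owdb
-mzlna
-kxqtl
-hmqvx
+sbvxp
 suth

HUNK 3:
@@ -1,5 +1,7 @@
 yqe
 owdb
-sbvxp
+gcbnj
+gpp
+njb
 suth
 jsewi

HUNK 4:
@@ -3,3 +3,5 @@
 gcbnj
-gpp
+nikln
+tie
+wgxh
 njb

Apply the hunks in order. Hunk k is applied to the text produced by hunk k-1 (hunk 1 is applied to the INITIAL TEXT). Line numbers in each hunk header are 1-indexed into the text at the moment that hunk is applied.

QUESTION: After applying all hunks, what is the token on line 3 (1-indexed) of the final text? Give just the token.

Hunk 1: at line 3 remove [kgz] add [hmqvx] -> 10 lines: yqe owdb mzlna kxqtl hmqvx suth jsewi oxl tkvk fvec
Hunk 2: at line 2 remove [mzlna,kxqtl,hmqvx] add [sbvxp] -> 8 lines: yqe owdb sbvxp suth jsewi oxl tkvk fvec
Hunk 3: at line 1 remove [sbvxp] add [gcbnj,gpp,njb] -> 10 lines: yqe owdb gcbnj gpp njb suth jsewi oxl tkvk fvec
Hunk 4: at line 3 remove [gpp] add [nikln,tie,wgxh] -> 12 lines: yqe owdb gcbnj nikln tie wgxh njb suth jsewi oxl tkvk fvec
Final line 3: gcbnj

Answer: gcbnj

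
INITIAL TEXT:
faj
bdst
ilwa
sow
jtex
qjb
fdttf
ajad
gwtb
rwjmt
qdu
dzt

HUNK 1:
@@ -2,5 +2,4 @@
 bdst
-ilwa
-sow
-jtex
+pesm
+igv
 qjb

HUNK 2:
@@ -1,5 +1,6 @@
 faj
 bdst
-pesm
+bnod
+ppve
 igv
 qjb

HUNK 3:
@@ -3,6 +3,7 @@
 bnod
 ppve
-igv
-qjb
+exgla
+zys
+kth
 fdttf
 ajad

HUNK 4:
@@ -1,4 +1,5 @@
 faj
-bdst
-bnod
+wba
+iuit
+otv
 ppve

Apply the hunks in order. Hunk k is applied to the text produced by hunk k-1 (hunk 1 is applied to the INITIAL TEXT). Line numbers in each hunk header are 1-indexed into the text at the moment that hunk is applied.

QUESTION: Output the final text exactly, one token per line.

Answer: faj
wba
iuit
otv
ppve
exgla
zys
kth
fdttf
ajad
gwtb
rwjmt
qdu
dzt

Derivation:
Hunk 1: at line 2 remove [ilwa,sow,jtex] add [pesm,igv] -> 11 lines: faj bdst pesm igv qjb fdttf ajad gwtb rwjmt qdu dzt
Hunk 2: at line 1 remove [pesm] add [bnod,ppve] -> 12 lines: faj bdst bnod ppve igv qjb fdttf ajad gwtb rwjmt qdu dzt
Hunk 3: at line 3 remove [igv,qjb] add [exgla,zys,kth] -> 13 lines: faj bdst bnod ppve exgla zys kth fdttf ajad gwtb rwjmt qdu dzt
Hunk 4: at line 1 remove [bdst,bnod] add [wba,iuit,otv] -> 14 lines: faj wba iuit otv ppve exgla zys kth fdttf ajad gwtb rwjmt qdu dzt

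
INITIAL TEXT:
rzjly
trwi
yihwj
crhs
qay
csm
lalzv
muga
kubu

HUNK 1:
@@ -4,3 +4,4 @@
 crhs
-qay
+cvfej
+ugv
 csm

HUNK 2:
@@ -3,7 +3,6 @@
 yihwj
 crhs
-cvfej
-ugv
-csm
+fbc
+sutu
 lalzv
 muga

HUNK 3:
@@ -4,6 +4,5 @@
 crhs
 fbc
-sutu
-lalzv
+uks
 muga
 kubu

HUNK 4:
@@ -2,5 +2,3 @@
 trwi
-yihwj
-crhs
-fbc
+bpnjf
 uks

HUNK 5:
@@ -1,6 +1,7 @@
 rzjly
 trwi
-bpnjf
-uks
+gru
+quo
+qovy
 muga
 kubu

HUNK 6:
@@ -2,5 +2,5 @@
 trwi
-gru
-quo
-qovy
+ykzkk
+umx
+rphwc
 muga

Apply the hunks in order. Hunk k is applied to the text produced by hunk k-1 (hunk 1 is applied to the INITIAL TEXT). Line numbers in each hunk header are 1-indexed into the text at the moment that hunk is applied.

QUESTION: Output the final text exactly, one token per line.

Hunk 1: at line 4 remove [qay] add [cvfej,ugv] -> 10 lines: rzjly trwi yihwj crhs cvfej ugv csm lalzv muga kubu
Hunk 2: at line 3 remove [cvfej,ugv,csm] add [fbc,sutu] -> 9 lines: rzjly trwi yihwj crhs fbc sutu lalzv muga kubu
Hunk 3: at line 4 remove [sutu,lalzv] add [uks] -> 8 lines: rzjly trwi yihwj crhs fbc uks muga kubu
Hunk 4: at line 2 remove [yihwj,crhs,fbc] add [bpnjf] -> 6 lines: rzjly trwi bpnjf uks muga kubu
Hunk 5: at line 1 remove [bpnjf,uks] add [gru,quo,qovy] -> 7 lines: rzjly trwi gru quo qovy muga kubu
Hunk 6: at line 2 remove [gru,quo,qovy] add [ykzkk,umx,rphwc] -> 7 lines: rzjly trwi ykzkk umx rphwc muga kubu

Answer: rzjly
trwi
ykzkk
umx
rphwc
muga
kubu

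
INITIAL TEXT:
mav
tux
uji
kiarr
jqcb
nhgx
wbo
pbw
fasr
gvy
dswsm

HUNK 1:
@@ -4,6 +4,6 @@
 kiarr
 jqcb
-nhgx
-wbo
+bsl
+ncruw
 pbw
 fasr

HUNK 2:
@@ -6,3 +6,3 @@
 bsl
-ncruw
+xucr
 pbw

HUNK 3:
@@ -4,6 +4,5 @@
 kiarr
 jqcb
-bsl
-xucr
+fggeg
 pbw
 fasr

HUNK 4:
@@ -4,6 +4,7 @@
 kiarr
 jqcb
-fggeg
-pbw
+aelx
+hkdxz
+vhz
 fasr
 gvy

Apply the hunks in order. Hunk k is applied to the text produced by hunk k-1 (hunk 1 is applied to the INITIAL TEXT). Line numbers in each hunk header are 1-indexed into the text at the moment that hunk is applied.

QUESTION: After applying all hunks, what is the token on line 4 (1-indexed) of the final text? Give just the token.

Answer: kiarr

Derivation:
Hunk 1: at line 4 remove [nhgx,wbo] add [bsl,ncruw] -> 11 lines: mav tux uji kiarr jqcb bsl ncruw pbw fasr gvy dswsm
Hunk 2: at line 6 remove [ncruw] add [xucr] -> 11 lines: mav tux uji kiarr jqcb bsl xucr pbw fasr gvy dswsm
Hunk 3: at line 4 remove [bsl,xucr] add [fggeg] -> 10 lines: mav tux uji kiarr jqcb fggeg pbw fasr gvy dswsm
Hunk 4: at line 4 remove [fggeg,pbw] add [aelx,hkdxz,vhz] -> 11 lines: mav tux uji kiarr jqcb aelx hkdxz vhz fasr gvy dswsm
Final line 4: kiarr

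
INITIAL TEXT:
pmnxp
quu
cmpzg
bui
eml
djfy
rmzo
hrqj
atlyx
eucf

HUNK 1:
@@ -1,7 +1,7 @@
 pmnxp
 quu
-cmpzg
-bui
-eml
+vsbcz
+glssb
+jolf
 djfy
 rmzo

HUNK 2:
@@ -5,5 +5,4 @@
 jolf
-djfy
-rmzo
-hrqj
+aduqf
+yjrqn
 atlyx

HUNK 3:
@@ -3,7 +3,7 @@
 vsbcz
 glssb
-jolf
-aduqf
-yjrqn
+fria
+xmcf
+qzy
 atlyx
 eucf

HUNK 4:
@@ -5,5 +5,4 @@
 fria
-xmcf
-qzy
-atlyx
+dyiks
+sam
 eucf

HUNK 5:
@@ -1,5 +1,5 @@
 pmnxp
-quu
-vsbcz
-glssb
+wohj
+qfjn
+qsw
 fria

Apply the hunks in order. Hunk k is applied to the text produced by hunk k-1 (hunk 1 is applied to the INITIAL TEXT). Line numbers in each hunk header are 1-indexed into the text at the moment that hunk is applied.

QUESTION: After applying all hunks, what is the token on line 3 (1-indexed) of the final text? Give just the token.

Answer: qfjn

Derivation:
Hunk 1: at line 1 remove [cmpzg,bui,eml] add [vsbcz,glssb,jolf] -> 10 lines: pmnxp quu vsbcz glssb jolf djfy rmzo hrqj atlyx eucf
Hunk 2: at line 5 remove [djfy,rmzo,hrqj] add [aduqf,yjrqn] -> 9 lines: pmnxp quu vsbcz glssb jolf aduqf yjrqn atlyx eucf
Hunk 3: at line 3 remove [jolf,aduqf,yjrqn] add [fria,xmcf,qzy] -> 9 lines: pmnxp quu vsbcz glssb fria xmcf qzy atlyx eucf
Hunk 4: at line 5 remove [xmcf,qzy,atlyx] add [dyiks,sam] -> 8 lines: pmnxp quu vsbcz glssb fria dyiks sam eucf
Hunk 5: at line 1 remove [quu,vsbcz,glssb] add [wohj,qfjn,qsw] -> 8 lines: pmnxp wohj qfjn qsw fria dyiks sam eucf
Final line 3: qfjn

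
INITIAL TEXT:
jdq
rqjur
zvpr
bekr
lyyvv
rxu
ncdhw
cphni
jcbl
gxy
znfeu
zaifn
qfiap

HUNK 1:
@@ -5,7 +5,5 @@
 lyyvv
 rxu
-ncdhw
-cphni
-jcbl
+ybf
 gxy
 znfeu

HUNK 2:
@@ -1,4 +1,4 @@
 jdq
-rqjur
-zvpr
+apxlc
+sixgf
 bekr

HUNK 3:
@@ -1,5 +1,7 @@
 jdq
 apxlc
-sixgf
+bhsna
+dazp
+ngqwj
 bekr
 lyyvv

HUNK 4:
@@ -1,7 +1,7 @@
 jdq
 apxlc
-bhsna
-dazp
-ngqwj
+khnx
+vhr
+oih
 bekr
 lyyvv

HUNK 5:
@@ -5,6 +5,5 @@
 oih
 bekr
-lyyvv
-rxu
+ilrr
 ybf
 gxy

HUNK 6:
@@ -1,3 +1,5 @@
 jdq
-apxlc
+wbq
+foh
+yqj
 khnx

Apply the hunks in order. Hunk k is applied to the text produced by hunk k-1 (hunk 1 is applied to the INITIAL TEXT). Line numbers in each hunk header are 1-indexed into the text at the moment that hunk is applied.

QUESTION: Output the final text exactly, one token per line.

Hunk 1: at line 5 remove [ncdhw,cphni,jcbl] add [ybf] -> 11 lines: jdq rqjur zvpr bekr lyyvv rxu ybf gxy znfeu zaifn qfiap
Hunk 2: at line 1 remove [rqjur,zvpr] add [apxlc,sixgf] -> 11 lines: jdq apxlc sixgf bekr lyyvv rxu ybf gxy znfeu zaifn qfiap
Hunk 3: at line 1 remove [sixgf] add [bhsna,dazp,ngqwj] -> 13 lines: jdq apxlc bhsna dazp ngqwj bekr lyyvv rxu ybf gxy znfeu zaifn qfiap
Hunk 4: at line 1 remove [bhsna,dazp,ngqwj] add [khnx,vhr,oih] -> 13 lines: jdq apxlc khnx vhr oih bekr lyyvv rxu ybf gxy znfeu zaifn qfiap
Hunk 5: at line 5 remove [lyyvv,rxu] add [ilrr] -> 12 lines: jdq apxlc khnx vhr oih bekr ilrr ybf gxy znfeu zaifn qfiap
Hunk 6: at line 1 remove [apxlc] add [wbq,foh,yqj] -> 14 lines: jdq wbq foh yqj khnx vhr oih bekr ilrr ybf gxy znfeu zaifn qfiap

Answer: jdq
wbq
foh
yqj
khnx
vhr
oih
bekr
ilrr
ybf
gxy
znfeu
zaifn
qfiap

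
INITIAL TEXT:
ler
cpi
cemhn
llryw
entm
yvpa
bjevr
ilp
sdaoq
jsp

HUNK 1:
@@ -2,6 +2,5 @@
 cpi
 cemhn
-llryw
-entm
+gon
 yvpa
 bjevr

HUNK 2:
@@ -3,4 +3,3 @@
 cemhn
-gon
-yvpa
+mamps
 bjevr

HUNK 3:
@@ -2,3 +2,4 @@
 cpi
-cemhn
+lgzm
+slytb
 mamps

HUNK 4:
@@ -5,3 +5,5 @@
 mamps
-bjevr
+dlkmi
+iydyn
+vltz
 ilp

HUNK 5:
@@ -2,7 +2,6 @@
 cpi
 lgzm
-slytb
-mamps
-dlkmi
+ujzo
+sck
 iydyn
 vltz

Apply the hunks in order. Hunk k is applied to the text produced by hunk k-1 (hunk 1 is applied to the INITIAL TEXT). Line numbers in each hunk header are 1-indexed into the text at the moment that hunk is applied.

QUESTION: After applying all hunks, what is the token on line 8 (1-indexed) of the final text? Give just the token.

Answer: ilp

Derivation:
Hunk 1: at line 2 remove [llryw,entm] add [gon] -> 9 lines: ler cpi cemhn gon yvpa bjevr ilp sdaoq jsp
Hunk 2: at line 3 remove [gon,yvpa] add [mamps] -> 8 lines: ler cpi cemhn mamps bjevr ilp sdaoq jsp
Hunk 3: at line 2 remove [cemhn] add [lgzm,slytb] -> 9 lines: ler cpi lgzm slytb mamps bjevr ilp sdaoq jsp
Hunk 4: at line 5 remove [bjevr] add [dlkmi,iydyn,vltz] -> 11 lines: ler cpi lgzm slytb mamps dlkmi iydyn vltz ilp sdaoq jsp
Hunk 5: at line 2 remove [slytb,mamps,dlkmi] add [ujzo,sck] -> 10 lines: ler cpi lgzm ujzo sck iydyn vltz ilp sdaoq jsp
Final line 8: ilp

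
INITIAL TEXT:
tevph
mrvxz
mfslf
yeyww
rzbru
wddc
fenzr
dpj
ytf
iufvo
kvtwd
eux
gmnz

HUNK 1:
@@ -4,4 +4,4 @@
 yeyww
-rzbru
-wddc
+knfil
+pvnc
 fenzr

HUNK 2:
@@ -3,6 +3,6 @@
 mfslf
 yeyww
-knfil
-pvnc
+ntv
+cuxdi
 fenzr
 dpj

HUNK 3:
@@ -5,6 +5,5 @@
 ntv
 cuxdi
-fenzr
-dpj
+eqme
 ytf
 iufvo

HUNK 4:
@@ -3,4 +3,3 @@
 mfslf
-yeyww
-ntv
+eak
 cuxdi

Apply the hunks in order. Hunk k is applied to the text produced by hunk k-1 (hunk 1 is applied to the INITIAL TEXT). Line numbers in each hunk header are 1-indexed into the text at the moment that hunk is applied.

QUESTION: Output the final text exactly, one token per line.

Hunk 1: at line 4 remove [rzbru,wddc] add [knfil,pvnc] -> 13 lines: tevph mrvxz mfslf yeyww knfil pvnc fenzr dpj ytf iufvo kvtwd eux gmnz
Hunk 2: at line 3 remove [knfil,pvnc] add [ntv,cuxdi] -> 13 lines: tevph mrvxz mfslf yeyww ntv cuxdi fenzr dpj ytf iufvo kvtwd eux gmnz
Hunk 3: at line 5 remove [fenzr,dpj] add [eqme] -> 12 lines: tevph mrvxz mfslf yeyww ntv cuxdi eqme ytf iufvo kvtwd eux gmnz
Hunk 4: at line 3 remove [yeyww,ntv] add [eak] -> 11 lines: tevph mrvxz mfslf eak cuxdi eqme ytf iufvo kvtwd eux gmnz

Answer: tevph
mrvxz
mfslf
eak
cuxdi
eqme
ytf
iufvo
kvtwd
eux
gmnz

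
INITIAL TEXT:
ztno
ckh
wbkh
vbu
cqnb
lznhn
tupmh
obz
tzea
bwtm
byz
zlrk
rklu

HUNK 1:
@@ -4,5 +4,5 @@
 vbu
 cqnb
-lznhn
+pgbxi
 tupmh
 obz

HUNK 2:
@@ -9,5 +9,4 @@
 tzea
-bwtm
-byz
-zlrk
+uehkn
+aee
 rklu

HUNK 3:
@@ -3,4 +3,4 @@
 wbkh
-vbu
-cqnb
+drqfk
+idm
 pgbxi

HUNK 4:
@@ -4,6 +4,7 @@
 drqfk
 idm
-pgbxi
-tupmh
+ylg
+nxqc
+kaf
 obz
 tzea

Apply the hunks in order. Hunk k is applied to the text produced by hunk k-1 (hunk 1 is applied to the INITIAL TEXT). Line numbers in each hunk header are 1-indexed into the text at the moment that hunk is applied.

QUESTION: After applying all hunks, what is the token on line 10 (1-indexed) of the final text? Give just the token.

Answer: tzea

Derivation:
Hunk 1: at line 4 remove [lznhn] add [pgbxi] -> 13 lines: ztno ckh wbkh vbu cqnb pgbxi tupmh obz tzea bwtm byz zlrk rklu
Hunk 2: at line 9 remove [bwtm,byz,zlrk] add [uehkn,aee] -> 12 lines: ztno ckh wbkh vbu cqnb pgbxi tupmh obz tzea uehkn aee rklu
Hunk 3: at line 3 remove [vbu,cqnb] add [drqfk,idm] -> 12 lines: ztno ckh wbkh drqfk idm pgbxi tupmh obz tzea uehkn aee rklu
Hunk 4: at line 4 remove [pgbxi,tupmh] add [ylg,nxqc,kaf] -> 13 lines: ztno ckh wbkh drqfk idm ylg nxqc kaf obz tzea uehkn aee rklu
Final line 10: tzea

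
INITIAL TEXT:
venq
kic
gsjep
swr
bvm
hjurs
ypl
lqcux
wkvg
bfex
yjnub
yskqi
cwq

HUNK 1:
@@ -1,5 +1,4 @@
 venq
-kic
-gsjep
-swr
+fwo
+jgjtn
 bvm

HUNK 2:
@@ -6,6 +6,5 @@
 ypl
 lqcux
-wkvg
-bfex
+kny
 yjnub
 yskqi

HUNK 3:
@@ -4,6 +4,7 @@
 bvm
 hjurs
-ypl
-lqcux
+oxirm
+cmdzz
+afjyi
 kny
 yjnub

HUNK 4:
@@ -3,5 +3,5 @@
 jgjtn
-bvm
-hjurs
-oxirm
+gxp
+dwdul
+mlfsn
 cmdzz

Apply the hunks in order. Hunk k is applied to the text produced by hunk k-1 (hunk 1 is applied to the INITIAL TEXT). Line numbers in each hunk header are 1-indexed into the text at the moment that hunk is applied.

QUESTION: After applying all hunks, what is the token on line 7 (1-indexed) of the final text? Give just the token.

Answer: cmdzz

Derivation:
Hunk 1: at line 1 remove [kic,gsjep,swr] add [fwo,jgjtn] -> 12 lines: venq fwo jgjtn bvm hjurs ypl lqcux wkvg bfex yjnub yskqi cwq
Hunk 2: at line 6 remove [wkvg,bfex] add [kny] -> 11 lines: venq fwo jgjtn bvm hjurs ypl lqcux kny yjnub yskqi cwq
Hunk 3: at line 4 remove [ypl,lqcux] add [oxirm,cmdzz,afjyi] -> 12 lines: venq fwo jgjtn bvm hjurs oxirm cmdzz afjyi kny yjnub yskqi cwq
Hunk 4: at line 3 remove [bvm,hjurs,oxirm] add [gxp,dwdul,mlfsn] -> 12 lines: venq fwo jgjtn gxp dwdul mlfsn cmdzz afjyi kny yjnub yskqi cwq
Final line 7: cmdzz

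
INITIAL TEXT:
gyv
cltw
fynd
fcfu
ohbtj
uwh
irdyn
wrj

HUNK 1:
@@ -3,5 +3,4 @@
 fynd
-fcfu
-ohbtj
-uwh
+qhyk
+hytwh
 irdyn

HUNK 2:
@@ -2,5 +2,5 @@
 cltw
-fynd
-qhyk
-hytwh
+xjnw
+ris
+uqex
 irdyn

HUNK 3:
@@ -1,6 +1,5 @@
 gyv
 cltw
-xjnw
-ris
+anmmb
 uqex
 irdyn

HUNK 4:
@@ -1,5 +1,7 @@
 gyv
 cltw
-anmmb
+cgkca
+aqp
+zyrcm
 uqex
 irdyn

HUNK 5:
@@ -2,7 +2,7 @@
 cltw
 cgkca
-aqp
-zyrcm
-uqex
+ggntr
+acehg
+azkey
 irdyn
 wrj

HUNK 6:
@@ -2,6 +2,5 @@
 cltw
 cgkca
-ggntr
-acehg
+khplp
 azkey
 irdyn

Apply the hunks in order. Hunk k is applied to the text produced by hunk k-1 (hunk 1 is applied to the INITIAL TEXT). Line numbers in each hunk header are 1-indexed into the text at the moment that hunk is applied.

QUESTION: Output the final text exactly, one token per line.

Answer: gyv
cltw
cgkca
khplp
azkey
irdyn
wrj

Derivation:
Hunk 1: at line 3 remove [fcfu,ohbtj,uwh] add [qhyk,hytwh] -> 7 lines: gyv cltw fynd qhyk hytwh irdyn wrj
Hunk 2: at line 2 remove [fynd,qhyk,hytwh] add [xjnw,ris,uqex] -> 7 lines: gyv cltw xjnw ris uqex irdyn wrj
Hunk 3: at line 1 remove [xjnw,ris] add [anmmb] -> 6 lines: gyv cltw anmmb uqex irdyn wrj
Hunk 4: at line 1 remove [anmmb] add [cgkca,aqp,zyrcm] -> 8 lines: gyv cltw cgkca aqp zyrcm uqex irdyn wrj
Hunk 5: at line 2 remove [aqp,zyrcm,uqex] add [ggntr,acehg,azkey] -> 8 lines: gyv cltw cgkca ggntr acehg azkey irdyn wrj
Hunk 6: at line 2 remove [ggntr,acehg] add [khplp] -> 7 lines: gyv cltw cgkca khplp azkey irdyn wrj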